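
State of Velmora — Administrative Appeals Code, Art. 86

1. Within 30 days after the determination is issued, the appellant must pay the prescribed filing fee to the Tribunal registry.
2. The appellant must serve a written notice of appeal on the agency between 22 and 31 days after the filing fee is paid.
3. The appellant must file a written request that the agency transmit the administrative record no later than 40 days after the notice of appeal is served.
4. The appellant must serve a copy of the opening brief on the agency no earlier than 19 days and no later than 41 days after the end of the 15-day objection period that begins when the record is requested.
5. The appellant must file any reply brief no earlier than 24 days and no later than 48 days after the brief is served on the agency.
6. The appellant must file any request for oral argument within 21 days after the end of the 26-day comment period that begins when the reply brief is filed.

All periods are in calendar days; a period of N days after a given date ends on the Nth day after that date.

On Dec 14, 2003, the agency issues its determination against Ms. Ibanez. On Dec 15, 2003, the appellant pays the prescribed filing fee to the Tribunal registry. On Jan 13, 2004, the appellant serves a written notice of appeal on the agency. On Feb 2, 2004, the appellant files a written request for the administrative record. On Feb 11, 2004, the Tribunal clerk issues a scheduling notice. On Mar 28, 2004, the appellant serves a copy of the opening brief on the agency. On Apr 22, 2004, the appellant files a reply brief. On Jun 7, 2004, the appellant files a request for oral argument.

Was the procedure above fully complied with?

Step 1: 30 days after Dec 14, 2003 (when the determination is issued) is Jan 13, 2004; Dec 15, 2003 is within that limit.
Step 2: the window is 22–31 days after Dec 15, 2003 (when the filing fee is paid), so Jan 6, 2004 through Jan 15, 2004; done Jan 13, 2004 — within the window.
Step 3: 40 days after Jan 13, 2004 (when the notice of appeal is served) is Feb 22, 2004; completed Feb 2, 2004, before the deadline.
Step 4: the window is 19–41 days after Feb 17, 2004 (end of the 15-day objection period, which began when the record is requested on Feb 2, 2004), so Mar 7, 2004 through Mar 29, 2004; done Mar 28, 2004 — within the window.
Step 5: the window is 24–48 days after Mar 28, 2004 (when the brief is served on the agency), so Apr 21, 2004 through May 15, 2004; done Apr 22, 2004 — within the window.
Step 6: 21 days after May 18, 2004 (end of the 26-day comment period, which began when the reply brief is filed on Apr 22, 2004) is Jun 8, 2004; Jun 7, 2004 is within that limit.

Yes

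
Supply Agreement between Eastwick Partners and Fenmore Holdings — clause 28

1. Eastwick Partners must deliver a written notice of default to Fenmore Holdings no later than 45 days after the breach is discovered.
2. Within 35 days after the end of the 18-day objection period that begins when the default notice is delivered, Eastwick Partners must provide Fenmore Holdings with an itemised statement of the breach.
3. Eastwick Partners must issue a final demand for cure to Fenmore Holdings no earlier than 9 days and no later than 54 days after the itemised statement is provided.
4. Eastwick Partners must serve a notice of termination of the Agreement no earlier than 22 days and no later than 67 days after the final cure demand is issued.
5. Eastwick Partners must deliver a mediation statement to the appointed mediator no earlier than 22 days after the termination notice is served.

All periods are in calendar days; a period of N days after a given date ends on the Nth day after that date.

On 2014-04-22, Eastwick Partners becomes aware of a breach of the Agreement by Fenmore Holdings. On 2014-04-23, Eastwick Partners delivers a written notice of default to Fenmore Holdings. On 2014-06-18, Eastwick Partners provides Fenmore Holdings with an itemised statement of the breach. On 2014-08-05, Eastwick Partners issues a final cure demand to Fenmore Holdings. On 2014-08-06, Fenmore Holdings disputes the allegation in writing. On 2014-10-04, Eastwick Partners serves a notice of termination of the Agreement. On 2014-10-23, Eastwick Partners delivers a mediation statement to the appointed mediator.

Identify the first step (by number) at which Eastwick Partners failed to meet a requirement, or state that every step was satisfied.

(1) due by 2014-04-22 + 45 days = 2014-06-06; completed 2014-04-23, before the deadline.
(2) due by 2014-05-11 + 35 days = 2014-06-15; not done until 2014-06-18, 3 days after the deadline.
The analysis stops there.

Step 2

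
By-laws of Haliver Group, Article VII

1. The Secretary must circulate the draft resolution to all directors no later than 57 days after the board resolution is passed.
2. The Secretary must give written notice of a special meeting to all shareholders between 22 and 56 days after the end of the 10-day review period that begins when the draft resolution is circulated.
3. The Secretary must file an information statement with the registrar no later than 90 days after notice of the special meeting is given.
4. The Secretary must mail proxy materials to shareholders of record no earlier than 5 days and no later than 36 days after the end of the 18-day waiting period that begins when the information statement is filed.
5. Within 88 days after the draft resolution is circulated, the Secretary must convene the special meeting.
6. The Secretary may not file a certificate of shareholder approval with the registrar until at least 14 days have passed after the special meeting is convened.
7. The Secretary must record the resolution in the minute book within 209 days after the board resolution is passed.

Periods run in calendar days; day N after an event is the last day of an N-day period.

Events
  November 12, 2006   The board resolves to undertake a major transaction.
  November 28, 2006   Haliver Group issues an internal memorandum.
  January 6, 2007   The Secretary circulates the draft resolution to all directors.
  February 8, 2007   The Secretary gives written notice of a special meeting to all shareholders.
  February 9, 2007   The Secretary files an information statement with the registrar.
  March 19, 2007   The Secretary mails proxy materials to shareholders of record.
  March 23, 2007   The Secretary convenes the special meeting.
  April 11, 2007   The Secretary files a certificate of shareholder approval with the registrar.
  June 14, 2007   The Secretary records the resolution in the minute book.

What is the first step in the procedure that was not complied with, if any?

(1) due by November 12, 2006 + 57 days = January 8, 2007; January 6, 2007 is within that limit.
(2) the permitted window runs from January 16, 2007 + 22 = February 7, 2007 to January 16, 2007 + 56 = March 13, 2007; done February 8, 2007 — within the window.
(3) due by February 8, 2007 + 90 days = May 9, 2007; February 9, 2007 is within that limit.
(4) the permitted window runs from February 27, 2007 + 5 = March 4, 2007 to February 27, 2007 + 36 = April 4, 2007; done March 19, 2007 — within the window.
(5) due by January 6, 2007 + 88 days = April 4, 2007; March 23, 2007 is within that limit.
(6) permitted from March 23, 2007 + 14 days = April 6, 2007 onward; done April 11, 2007 — permitted.
(7) due by November 12, 2006 + 209 days = June 9, 2007; done June 14, 2007 — 5 days late.
The analysis stops there.

Step 7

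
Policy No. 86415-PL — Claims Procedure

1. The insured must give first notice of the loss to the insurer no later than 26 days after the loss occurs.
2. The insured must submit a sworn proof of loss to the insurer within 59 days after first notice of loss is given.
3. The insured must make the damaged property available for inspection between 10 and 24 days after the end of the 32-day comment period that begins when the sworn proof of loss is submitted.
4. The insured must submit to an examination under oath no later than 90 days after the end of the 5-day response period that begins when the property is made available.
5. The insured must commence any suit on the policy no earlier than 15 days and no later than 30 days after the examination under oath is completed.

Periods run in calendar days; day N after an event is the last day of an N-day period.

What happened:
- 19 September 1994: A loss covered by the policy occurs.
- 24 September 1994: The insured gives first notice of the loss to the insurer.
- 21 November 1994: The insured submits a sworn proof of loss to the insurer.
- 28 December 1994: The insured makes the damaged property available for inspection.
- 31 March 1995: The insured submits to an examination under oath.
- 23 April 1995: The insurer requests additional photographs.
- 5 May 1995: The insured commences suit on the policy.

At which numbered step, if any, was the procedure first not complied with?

Step 3

Step 1 — counting 26 days from 19 September 1994 (when the loss occurs) gives a deadline of 15 October 1994; done 24 September 1994 — timely.
Step 2 — counting 59 days from 24 September 1994 (when first notice of loss is given) gives a deadline of 22 November 1994; completed 21 November 1994, before the deadline.
Step 3 — 10 and 24 days from 23 December 1994 (end of the 32-day comment period, which began when the sworn proof of loss is submitted on 21 November 1994) are 2 January 1995 and 16 January 1995 respectively; 28 December 1994 is 5 days too early.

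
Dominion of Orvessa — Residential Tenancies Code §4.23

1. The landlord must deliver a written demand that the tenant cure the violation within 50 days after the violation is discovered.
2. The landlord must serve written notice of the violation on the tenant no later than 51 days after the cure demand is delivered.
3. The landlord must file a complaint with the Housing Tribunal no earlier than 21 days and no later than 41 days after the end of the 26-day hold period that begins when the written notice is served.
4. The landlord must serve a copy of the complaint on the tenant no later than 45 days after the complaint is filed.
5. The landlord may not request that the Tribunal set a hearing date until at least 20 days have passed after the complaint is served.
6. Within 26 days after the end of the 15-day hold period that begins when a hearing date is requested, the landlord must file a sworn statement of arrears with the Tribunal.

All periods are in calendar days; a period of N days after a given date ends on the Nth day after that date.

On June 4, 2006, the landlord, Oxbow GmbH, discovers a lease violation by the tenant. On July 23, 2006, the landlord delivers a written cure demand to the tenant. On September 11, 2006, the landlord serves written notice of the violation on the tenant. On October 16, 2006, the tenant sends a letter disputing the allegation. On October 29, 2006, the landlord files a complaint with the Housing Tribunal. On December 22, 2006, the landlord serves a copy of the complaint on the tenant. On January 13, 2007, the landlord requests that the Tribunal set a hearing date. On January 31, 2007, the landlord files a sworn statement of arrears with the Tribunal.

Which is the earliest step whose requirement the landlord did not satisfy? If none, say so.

Step 1: 50 days after June 4, 2006 (when the violation is discovered) is July 24, 2006; done July 23, 2006 — timely.
Step 2: 51 days after July 23, 2006 (when the cure demand is delivered) is September 12, 2006; completed September 11, 2006, before the deadline.
Step 3: the window is 21–41 days after October 7, 2006 (end of the 26-day hold period, which began when the written notice is served on September 11, 2006), so October 28, 2006 through November 17, 2006; done October 29, 2006, which is between those dates.
Step 4: 45 days after October 29, 2006 (when the complaint is filed) is December 13, 2006; December 22, 2006 misses that deadline by 9 days.

Step 4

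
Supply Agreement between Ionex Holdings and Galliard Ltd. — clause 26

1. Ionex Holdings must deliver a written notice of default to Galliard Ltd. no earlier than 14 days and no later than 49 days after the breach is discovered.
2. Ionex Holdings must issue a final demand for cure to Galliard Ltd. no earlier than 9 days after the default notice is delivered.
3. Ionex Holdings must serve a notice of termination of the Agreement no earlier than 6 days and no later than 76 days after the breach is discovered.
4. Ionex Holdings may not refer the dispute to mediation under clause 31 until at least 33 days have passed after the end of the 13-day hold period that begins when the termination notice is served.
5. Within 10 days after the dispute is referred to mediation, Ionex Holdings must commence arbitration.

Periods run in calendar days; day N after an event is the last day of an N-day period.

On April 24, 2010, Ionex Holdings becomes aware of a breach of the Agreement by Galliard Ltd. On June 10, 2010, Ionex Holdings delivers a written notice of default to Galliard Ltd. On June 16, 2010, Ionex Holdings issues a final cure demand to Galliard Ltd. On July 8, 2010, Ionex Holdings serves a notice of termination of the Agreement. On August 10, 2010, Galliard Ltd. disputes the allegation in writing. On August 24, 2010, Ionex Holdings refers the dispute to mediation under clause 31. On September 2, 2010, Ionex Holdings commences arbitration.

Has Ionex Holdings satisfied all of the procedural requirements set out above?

Step 1 — 14 and 49 days from April 24, 2010 (when the breach is discovered) are May 8, 2010 and June 12, 2010 respectively; June 10, 2010 falls inside that range.
Step 2 — must wait 9 days from June 10, 2010 (when the default notice is delivered), so not before June 19, 2010; June 16, 2010 is 3 days before the earliest permitted date.

No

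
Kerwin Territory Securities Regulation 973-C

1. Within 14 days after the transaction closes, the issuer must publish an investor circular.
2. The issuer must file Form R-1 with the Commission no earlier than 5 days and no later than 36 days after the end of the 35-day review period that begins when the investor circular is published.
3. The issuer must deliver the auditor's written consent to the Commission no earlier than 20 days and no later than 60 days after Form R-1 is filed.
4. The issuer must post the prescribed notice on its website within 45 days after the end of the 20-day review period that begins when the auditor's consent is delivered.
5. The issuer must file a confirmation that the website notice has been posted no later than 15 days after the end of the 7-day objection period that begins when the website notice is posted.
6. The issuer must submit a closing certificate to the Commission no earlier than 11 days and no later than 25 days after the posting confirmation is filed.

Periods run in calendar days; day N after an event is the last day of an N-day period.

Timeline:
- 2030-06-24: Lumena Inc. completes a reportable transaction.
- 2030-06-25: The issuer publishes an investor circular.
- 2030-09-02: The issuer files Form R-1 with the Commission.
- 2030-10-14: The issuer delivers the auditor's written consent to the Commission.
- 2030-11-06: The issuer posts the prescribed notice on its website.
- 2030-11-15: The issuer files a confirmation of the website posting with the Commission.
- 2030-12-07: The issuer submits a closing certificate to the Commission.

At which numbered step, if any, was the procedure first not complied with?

Step 1 — counting 14 days from 2030-06-24 (when the transaction closes) gives a deadline of 2030-07-08; done 2030-06-25 — timely.
Step 2 — 5 and 36 days from 2030-07-30 (end of the 35-day review period, which began when the investor circular is published on 2030-06-25) are 2030-08-04 and 2030-09-04 respectively; 2030-09-02 falls inside that range.
Step 3 — 20 and 60 days from 2030-09-02 (when Form R-1 is filed) are 2030-09-22 and 2030-11-01 respectively; 2030-10-14 falls inside that range.
Step 4 — counting 45 days from 2030-11-03 (end of the 20-day review period, which began when the auditor's consent is delivered on 2030-10-14) gives a deadline of 2030-12-18; done 2030-11-06 — timely.
Step 5 — counting 15 days from 2030-11-13 (end of the 7-day objection period, which began when the website notice is posted on 2030-11-06) gives a deadline of 2030-11-28; completed 2030-11-15, before the deadline.
Step 6 — 11 and 25 days from 2030-11-15 (when the posting confirmation is filed) are 2030-11-26 and 2030-12-10 respectively; done 2030-12-07 — within the window.

None — every step was satisfied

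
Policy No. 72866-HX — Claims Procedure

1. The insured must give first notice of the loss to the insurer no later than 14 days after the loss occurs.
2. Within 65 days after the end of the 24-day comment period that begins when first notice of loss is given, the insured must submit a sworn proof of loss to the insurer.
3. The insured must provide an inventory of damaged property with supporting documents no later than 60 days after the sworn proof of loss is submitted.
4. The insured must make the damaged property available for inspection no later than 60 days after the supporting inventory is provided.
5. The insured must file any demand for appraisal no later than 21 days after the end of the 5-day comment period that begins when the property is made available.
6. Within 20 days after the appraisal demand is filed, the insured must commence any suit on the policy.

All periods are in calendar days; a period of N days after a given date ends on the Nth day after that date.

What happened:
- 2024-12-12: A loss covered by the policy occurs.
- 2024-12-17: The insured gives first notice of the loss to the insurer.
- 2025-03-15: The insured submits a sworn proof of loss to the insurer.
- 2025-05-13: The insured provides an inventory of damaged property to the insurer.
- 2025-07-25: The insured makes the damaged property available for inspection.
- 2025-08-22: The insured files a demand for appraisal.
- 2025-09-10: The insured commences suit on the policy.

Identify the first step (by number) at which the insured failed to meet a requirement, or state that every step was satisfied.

Step 1 — counting 14 days from 2024-12-12 (when the loss occurs) gives a deadline of 2024-12-26; 2024-12-17 is within that limit.
Step 2 — counting 65 days from 2025-01-10 (end of the 24-day comment period, which began when first notice of loss is given on 2024-12-17) gives a deadline of 2025-03-16; 2025-03-15 is within that limit.
Step 3 — counting 60 days from 2025-03-15 (when the sworn proof of loss is submitted) gives a deadline of 2025-05-14; 2025-05-13 is within that limit.
Step 4 — counting 60 days from 2025-05-13 (when the supporting inventory is provided) gives a deadline of 2025-07-12; 2025-07-25 misses that deadline by 13 days.

Step 4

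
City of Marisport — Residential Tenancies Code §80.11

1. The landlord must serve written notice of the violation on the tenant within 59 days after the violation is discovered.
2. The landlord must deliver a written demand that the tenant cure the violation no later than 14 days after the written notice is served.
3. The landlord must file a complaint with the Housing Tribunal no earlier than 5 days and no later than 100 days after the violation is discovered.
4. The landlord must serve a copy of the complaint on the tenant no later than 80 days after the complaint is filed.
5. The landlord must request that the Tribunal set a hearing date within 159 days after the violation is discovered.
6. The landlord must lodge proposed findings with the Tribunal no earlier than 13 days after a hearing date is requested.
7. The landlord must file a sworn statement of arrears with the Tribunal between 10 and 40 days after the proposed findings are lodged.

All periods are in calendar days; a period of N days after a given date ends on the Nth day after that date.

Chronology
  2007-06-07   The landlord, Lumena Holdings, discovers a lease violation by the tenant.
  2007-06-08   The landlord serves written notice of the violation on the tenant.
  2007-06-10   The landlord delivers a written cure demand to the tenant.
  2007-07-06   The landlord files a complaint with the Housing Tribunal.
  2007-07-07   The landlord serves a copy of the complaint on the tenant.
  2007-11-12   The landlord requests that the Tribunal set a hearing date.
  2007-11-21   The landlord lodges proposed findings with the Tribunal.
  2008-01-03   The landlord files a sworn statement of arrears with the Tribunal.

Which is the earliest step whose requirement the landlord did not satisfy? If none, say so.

Step 6

Step 1 — counting 59 days from 2007-06-07 (when the violation is discovered) gives a deadline of 2007-08-05; 2007-06-08 is within that limit.
Step 2 — counting 14 days from 2007-06-08 (when the written notice is served) gives a deadline of 2007-06-22; done 2007-06-10 — timely.
Step 3 — 5 and 100 days from 2007-06-07 (when the violation is discovered) are 2007-06-12 and 2007-09-15 respectively; done 2007-07-06, which is between those dates.
Step 4 — counting 80 days from 2007-07-06 (when the complaint is filed) gives a deadline of 2007-09-24; completed 2007-07-07, before the deadline.
Step 5 — counting 159 days from 2007-06-07 (when the violation is discovered) gives a deadline of 2007-11-13; completed 2007-11-12, before the deadline.
Step 6 — must wait 13 days from 2007-11-12 (when a hearing date is requested), so not before 2007-11-25; acted on 2007-11-21, 4 days prematurely.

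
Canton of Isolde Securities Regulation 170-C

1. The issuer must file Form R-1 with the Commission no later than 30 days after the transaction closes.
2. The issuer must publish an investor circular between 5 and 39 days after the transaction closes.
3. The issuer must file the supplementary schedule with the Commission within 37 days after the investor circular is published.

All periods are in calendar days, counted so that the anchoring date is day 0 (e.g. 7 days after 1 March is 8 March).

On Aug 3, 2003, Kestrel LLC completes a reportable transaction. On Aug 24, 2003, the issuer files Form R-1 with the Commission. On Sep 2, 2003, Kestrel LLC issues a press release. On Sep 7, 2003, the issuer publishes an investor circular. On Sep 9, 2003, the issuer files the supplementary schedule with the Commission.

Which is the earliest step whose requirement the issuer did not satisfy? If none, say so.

None — every step was satisfied

(1) due by Aug 3, 2003 + 30 days = Sep 2, 2003; Aug 24, 2003 is within that limit.
(2) the permitted window runs from Aug 3, 2003 + 5 = Aug 8, 2003 to Aug 3, 2003 + 39 = Sep 11, 2003; done Sep 7, 2003, which is between those dates.
(3) due by Sep 7, 2003 + 37 days = Oct 14, 2003; completed Sep 9, 2003, before the deadline.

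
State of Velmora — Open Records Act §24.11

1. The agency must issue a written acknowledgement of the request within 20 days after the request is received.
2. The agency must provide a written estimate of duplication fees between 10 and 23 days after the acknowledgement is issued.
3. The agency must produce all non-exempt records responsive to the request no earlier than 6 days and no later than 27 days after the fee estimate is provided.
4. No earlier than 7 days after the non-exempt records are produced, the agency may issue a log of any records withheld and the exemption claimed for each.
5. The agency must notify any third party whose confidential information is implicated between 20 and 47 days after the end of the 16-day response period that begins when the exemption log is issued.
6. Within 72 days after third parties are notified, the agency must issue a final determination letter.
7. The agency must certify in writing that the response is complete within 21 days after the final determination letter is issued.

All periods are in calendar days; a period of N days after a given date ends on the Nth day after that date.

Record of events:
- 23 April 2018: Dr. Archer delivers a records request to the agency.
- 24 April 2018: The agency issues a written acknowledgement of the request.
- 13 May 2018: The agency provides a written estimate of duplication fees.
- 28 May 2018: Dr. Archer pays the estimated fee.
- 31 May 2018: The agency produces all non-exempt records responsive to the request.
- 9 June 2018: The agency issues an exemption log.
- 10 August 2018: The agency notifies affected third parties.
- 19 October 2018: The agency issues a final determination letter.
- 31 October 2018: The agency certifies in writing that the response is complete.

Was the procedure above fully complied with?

Yes

Step 1: 20 days after 23 April 2018 (when the request is received) is 13 May 2018; done 24 April 2018 — timely.
Step 2: the window is 10–23 days after 24 April 2018 (when the acknowledgement is issued), so 4 May 2018 through 17 May 2018; done 13 May 2018 — within the window.
Step 3: the window is 6–27 days after 13 May 2018 (when the fee estimate is provided), so 19 May 2018 through 9 June 2018; done 31 May 2018 — within the window.
Step 4: the earliest permitted date is 7 days after 31 May 2018 (when the non-exempt records are produced), i.e. 7 June 2018; done 9 June 2018, after the minimum wait.
Step 5: the window is 20–47 days after 25 June 2018 (end of the 16-day response period, which began when the exemption log is issued on 9 June 2018), so 15 July 2018 through 11 August 2018; done 10 August 2018 — within the window.
Step 6: 72 days after 10 August 2018 (when third parties are notified) is 21 October 2018; completed 19 October 2018, before the deadline.
Step 7: 21 days after 19 October 2018 (when the final determination letter is issued) is 9 November 2018; 31 October 2018 is within that limit.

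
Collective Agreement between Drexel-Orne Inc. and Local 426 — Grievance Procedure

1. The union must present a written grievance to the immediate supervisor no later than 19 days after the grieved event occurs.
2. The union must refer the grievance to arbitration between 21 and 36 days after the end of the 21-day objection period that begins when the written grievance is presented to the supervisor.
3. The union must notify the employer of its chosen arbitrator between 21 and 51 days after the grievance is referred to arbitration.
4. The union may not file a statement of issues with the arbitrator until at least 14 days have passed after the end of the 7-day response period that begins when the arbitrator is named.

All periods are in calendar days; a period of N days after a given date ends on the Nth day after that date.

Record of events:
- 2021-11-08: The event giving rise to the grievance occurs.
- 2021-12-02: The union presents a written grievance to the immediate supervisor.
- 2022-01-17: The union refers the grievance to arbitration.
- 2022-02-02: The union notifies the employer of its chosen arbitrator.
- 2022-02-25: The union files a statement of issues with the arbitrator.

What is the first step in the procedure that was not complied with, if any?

Step 1 — counting 19 days from 2021-11-08 (when the grieved event occurs) gives a deadline of 2021-11-27; done 2021-12-02 — 5 days late.

Step 1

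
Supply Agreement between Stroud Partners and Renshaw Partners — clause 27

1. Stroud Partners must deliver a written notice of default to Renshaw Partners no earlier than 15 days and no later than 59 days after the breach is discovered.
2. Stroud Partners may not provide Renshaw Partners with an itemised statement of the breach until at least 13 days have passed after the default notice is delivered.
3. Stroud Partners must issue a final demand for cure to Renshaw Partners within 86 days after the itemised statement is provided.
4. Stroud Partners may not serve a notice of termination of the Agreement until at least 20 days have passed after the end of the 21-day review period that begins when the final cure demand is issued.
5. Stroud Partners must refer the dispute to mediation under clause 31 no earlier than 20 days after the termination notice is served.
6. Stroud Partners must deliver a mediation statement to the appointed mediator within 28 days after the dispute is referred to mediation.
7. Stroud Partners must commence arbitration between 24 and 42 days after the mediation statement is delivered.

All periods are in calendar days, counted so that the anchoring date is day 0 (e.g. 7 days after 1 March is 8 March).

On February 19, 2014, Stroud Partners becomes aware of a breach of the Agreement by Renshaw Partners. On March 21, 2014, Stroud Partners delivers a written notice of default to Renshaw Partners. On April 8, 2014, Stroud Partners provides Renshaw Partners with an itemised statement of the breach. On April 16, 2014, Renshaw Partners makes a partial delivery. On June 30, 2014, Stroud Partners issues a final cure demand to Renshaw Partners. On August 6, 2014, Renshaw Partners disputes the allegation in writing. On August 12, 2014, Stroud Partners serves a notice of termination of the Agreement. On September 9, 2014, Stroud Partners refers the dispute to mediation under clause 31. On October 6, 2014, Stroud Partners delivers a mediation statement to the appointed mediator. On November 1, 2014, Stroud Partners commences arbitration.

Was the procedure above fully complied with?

Step 1 — 15 and 59 days from February 19, 2014 (when the breach is discovered) are March 6, 2014 and April 19, 2014 respectively; March 21, 2014 falls inside that range.
Step 2 — must wait 13 days from March 21, 2014 (when the default notice is delivered), so not before April 3, 2014; done April 8, 2014 — permitted.
Step 3 — counting 86 days from April 8, 2014 (when the itemised statement is provided) gives a deadline of July 3, 2014; June 30, 2014 is within that limit.
Step 4 — must wait 20 days from July 21, 2014 (end of the 21-day review period, which began when the final cure demand is issued on June 30, 2014), so not before August 10, 2014; August 12, 2014 is on or after that date.
Step 5 — must wait 20 days from August 12, 2014 (when the termination notice is served), so not before September 1, 2014; September 9, 2014 is on or after that date.
Step 6 — counting 28 days from September 9, 2014 (when the dispute is referred to mediation) gives a deadline of October 7, 2014; done October 6, 2014 — timely.
Step 7 — 24 and 42 days from October 6, 2014 (when the mediation statement is delivered) are October 30, 2014 and November 17, 2014 respectively; November 1, 2014 falls inside that range.

Yes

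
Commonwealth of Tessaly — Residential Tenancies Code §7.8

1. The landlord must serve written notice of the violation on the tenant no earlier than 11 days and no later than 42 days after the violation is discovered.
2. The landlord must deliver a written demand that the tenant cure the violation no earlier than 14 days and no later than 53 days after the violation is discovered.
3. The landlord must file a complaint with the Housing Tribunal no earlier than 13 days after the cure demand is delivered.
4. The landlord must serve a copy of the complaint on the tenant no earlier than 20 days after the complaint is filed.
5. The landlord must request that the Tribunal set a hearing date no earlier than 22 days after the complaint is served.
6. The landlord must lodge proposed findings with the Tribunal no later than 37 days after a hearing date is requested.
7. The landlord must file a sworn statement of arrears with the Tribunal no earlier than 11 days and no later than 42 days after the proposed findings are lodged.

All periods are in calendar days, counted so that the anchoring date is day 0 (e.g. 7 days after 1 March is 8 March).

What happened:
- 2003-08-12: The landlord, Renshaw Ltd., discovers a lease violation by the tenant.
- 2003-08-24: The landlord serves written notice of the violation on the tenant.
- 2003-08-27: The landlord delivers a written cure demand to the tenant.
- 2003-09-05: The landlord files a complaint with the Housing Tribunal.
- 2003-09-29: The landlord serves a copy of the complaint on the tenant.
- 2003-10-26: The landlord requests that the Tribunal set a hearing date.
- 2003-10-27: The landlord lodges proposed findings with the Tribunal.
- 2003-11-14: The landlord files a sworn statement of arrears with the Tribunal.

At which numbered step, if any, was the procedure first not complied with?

Step 1: the window is 11–42 days after 2003-08-12 (when the violation is discovered), so 2003-08-23 through 2003-09-23; done 2003-08-24, which is between those dates.
Step 2: the window is 14–53 days after 2003-08-12 (when the violation is discovered), so 2003-08-26 through 2003-10-04; done 2003-08-27 — within the window.
Step 3: the earliest permitted date is 13 days after 2003-08-27 (when the cure demand is delivered), i.e. 2003-09-09; done 2003-09-05 — 4 days too early.

Step 3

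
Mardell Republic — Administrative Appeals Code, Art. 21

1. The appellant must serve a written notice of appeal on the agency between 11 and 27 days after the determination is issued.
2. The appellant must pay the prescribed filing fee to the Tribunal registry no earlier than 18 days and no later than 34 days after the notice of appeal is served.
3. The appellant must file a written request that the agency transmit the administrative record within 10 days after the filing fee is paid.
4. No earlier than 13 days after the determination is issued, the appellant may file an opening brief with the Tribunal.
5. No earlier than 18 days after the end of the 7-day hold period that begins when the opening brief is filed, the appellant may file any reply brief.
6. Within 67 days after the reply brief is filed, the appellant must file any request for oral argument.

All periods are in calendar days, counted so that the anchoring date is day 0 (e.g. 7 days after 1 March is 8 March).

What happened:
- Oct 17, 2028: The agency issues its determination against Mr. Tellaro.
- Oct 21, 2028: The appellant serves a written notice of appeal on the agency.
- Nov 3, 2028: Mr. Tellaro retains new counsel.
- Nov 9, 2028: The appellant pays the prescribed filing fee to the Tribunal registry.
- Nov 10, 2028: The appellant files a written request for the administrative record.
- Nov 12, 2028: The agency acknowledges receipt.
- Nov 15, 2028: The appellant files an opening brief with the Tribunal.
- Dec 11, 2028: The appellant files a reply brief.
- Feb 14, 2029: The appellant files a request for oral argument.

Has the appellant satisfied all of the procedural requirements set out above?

Step 1: the window is 11–27 days after Oct 17, 2028 (when the determination is issued), so Oct 28, 2028 through Nov 13, 2028; done Oct 21, 2028 — 7 days before the window opened.

No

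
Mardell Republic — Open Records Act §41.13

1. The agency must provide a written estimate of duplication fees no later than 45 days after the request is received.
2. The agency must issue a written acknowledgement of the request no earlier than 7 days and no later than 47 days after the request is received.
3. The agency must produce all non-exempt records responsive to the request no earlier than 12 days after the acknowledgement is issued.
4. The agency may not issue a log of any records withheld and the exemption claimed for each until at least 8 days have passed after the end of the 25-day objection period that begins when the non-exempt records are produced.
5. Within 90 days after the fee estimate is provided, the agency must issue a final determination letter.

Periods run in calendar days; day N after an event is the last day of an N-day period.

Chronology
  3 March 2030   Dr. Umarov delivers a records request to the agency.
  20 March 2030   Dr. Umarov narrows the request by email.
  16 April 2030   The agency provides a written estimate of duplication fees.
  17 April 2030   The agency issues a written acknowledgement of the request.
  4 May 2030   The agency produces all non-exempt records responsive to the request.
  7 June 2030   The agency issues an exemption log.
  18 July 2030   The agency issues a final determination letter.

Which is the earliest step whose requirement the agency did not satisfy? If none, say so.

Step 5

(1) due by 3 March 2030 + 45 days = 17 April 2030; completed 16 April 2030, before the deadline.
(2) the permitted window runs from 3 March 2030 + 7 = 10 March 2030 to 3 March 2030 + 47 = 19 April 2030; done 17 April 2030, which is between those dates.
(3) permitted from 17 April 2030 + 12 days = 29 April 2030 onward; done 4 May 2030 — permitted.
(4) permitted from 29 May 2030 + 8 days = 6 June 2030 onward; done 7 June 2030 — permitted.
(5) due by 16 April 2030 + 90 days = 15 July 2030; done 18 July 2030 — 3 days late.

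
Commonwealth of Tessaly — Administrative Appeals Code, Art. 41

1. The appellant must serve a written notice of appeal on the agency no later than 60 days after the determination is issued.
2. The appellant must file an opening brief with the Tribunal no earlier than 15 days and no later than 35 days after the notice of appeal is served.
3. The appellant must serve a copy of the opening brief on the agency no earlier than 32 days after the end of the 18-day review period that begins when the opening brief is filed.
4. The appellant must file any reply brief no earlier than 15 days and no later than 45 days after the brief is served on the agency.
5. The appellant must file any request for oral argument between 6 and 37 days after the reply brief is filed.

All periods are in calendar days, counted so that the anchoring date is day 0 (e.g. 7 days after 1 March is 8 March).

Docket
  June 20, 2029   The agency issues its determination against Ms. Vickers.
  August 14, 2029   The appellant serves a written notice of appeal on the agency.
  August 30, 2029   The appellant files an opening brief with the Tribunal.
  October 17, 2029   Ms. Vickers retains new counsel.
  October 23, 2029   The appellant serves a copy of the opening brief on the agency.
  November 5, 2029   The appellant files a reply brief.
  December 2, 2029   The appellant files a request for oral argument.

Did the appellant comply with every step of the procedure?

Step 1 — counting 60 days from June 20, 2029 (when the determination is issued) gives a deadline of August 19, 2029; completed August 14, 2029, before the deadline.
Step 2 — 15 and 35 days from August 14, 2029 (when the notice of appeal is served) are August 29, 2029 and September 18, 2029 respectively; done August 30, 2029, which is between those dates.
Step 3 — must wait 32 days from September 17, 2029 (end of the 18-day review period, which began when the opening brief is filed on August 30, 2029), so not before October 19, 2029; done October 23, 2029 — permitted.
Step 4 — 15 and 45 days from October 23, 2029 (when the brief is served on the agency) are November 7, 2029 and December 7, 2029 respectively; November 5, 2029 is 2 days too early.

No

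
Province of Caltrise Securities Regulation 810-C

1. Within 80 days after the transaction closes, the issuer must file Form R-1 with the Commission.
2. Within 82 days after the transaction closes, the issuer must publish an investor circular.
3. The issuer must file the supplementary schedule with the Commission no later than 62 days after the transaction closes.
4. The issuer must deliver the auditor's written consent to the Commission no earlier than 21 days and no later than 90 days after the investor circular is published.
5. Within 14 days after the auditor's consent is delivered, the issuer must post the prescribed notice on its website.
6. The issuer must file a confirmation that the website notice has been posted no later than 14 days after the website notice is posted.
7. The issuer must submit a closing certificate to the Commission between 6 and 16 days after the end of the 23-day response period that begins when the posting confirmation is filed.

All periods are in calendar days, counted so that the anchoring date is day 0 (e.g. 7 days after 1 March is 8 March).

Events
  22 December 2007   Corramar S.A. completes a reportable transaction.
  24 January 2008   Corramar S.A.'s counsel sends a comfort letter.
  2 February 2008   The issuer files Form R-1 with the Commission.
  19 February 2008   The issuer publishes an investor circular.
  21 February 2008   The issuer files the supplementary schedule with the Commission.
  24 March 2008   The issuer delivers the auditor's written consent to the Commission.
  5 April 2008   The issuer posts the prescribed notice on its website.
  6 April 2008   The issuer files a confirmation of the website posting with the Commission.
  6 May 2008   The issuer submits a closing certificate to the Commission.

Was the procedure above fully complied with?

Yes

Step 1: 80 days after 22 December 2007 (when the transaction closes) is 11 March 2008; done 2 February 2008 — timely.
Step 2: 82 days after 22 December 2007 (when the transaction closes) is 13 March 2008; completed 19 February 2008, before the deadline.
Step 3: 62 days after 22 December 2007 (when the transaction closes) is 22 February 2008; 21 February 2008 is within that limit.
Step 4: the window is 21–90 days after 19 February 2008 (when the investor circular is published), so 11 March 2008 through 19 May 2008; 24 March 2008 falls inside that range.
Step 5: 14 days after 24 March 2008 (when the auditor's consent is delivered) is 7 April 2008; completed 5 April 2008, before the deadline.
Step 6: 14 days after 5 April 2008 (when the website notice is posted) is 19 April 2008; 6 April 2008 is within that limit.
Step 7: the window is 6–16 days after 29 April 2008 (end of the 23-day response period, which began when the posting confirmation is filed on 6 April 2008), so 5 May 2008 through 15 May 2008; 6 May 2008 falls inside that range.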